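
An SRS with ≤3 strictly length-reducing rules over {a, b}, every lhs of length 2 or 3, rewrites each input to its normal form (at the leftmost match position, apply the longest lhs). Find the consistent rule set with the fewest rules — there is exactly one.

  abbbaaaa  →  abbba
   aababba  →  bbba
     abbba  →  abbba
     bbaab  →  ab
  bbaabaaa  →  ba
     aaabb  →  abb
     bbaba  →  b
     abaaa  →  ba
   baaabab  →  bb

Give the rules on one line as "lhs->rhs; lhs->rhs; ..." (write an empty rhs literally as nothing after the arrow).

  | abbbaaaa => abbbaaa => abbbaa => abbba
  | aababba => ababba => bbba
  | abbba
  | bbaab => bbab => bab => ab

aa->a; aba->b; bab->ab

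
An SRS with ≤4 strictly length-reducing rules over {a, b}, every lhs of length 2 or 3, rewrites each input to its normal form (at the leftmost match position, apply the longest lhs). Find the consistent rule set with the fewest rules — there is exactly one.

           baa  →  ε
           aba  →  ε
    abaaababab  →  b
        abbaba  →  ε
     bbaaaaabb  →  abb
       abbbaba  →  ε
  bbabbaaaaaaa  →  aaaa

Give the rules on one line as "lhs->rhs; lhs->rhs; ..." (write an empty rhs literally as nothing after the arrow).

aba->; ba->; baa->; bab->ab

  | baa => ε
  | aba => ε
  | abaaababab => aababab => abab => b
  | abbaba => ababa => ba => ε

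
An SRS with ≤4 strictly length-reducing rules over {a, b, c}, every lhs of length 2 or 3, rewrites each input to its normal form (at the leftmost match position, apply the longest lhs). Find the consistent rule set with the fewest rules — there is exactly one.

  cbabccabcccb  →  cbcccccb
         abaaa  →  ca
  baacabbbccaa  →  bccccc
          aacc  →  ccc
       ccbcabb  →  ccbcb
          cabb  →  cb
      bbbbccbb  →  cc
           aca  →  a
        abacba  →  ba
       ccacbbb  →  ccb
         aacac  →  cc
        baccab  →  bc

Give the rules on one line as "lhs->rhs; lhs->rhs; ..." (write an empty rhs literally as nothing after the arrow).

  | cbabccabcccb => cbccabcccb => cbcccccb
  | abaaa => aaa => ca
  | baacabbbccaa => bccabbbccaa => bccbbccaa => bccccaa => bccccc
  | aacc => ccc

aa->c; ab->; ac->; bb->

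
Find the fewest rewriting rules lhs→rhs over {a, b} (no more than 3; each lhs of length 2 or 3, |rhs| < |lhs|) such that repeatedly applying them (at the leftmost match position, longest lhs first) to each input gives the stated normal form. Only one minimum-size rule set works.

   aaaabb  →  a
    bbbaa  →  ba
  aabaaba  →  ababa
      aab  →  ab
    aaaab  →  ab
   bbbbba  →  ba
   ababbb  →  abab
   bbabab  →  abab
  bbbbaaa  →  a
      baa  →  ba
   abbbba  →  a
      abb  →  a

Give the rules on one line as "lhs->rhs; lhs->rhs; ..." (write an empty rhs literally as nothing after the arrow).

aa->a; bb->

  | aaaabb => aaabb => aabb => abb => a
  | bbbaa => baa => ba
  | aabaaba => abaaba => ababa
  | aab => ab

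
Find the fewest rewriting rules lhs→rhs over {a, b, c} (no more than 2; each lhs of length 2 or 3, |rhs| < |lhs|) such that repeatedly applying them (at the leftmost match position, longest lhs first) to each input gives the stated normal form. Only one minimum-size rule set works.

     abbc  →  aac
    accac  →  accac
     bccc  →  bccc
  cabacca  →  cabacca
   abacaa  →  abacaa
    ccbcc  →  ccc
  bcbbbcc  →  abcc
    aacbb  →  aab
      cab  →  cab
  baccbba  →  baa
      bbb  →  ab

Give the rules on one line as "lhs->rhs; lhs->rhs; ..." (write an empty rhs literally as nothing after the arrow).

bb->a; cb->

  | abbc => aac
  | accac
  | bccc
  | cabacca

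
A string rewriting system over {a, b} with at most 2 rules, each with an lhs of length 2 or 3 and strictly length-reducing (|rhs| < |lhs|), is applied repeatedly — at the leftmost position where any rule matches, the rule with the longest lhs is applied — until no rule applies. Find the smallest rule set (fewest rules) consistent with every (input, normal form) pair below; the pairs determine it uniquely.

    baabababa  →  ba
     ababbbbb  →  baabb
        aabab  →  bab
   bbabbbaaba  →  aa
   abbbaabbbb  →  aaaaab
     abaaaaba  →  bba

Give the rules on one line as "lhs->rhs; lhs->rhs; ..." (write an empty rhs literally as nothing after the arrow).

  | baabababa => babababa => bbababa => bbbaba => aaba => aba => ba
  | ababbbbb => babbbbb => baabb
  | aabab => abab => bab
  | bbabbbaaba => bbaaaaba => bbaaaba => bbaaba => bbaba => bbba => aa

aba->ba; bbb->a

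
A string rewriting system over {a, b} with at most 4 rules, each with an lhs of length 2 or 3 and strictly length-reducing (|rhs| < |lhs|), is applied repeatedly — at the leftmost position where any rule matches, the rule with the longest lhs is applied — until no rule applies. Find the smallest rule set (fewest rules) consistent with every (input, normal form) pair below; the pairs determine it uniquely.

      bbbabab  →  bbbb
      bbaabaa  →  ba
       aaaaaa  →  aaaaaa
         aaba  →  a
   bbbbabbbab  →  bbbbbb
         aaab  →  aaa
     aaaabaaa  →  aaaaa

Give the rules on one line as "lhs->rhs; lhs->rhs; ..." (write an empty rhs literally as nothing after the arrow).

ab->a; aba->; abb->ba; baa->a

  | bbbabab => bbbb
  | bbaabaa => babaa => ba
  | aaaaaa
  | aaba => a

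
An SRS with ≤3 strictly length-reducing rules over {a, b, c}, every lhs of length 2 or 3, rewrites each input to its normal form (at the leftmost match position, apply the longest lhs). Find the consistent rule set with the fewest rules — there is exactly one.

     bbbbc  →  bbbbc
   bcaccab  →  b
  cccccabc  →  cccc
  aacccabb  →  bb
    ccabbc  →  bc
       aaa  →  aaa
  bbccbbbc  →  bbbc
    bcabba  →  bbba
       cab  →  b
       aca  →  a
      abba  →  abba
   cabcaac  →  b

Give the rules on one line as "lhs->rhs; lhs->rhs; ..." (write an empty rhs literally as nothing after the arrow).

ac->; ca->; cb->

  | bbbbc
  | bcaccab => bccab => bcb => b
  | cccccabc => ccccbc => cccc
  | aacccabb => accabb => cabb => bb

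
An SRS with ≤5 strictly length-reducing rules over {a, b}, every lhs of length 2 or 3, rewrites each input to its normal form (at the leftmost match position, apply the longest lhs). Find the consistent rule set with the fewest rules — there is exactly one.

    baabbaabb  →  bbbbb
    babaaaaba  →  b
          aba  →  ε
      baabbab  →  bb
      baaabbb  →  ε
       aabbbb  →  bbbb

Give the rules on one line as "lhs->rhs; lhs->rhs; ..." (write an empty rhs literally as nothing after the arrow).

  | baabbaabb => bbbaabb => bbbbb
  | babaaaaba => baaaaaba => baaaba => baba => baa => b
  | aba => ba => ε
  | baabbab => bbbab => bbba => bb

ab->b; ba->; baa->b; bab->ba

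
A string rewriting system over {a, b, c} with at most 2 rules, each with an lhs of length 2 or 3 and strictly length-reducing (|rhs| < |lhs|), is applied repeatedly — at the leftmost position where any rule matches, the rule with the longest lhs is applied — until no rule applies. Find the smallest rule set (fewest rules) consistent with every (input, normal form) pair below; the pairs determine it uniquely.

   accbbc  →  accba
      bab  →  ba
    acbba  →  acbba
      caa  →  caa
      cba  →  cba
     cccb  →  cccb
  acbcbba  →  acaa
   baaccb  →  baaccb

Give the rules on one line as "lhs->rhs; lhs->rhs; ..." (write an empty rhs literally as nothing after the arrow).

ab->a; bc->a

  | accbbc => accba
  | bab => ba
  | acbba
  | caa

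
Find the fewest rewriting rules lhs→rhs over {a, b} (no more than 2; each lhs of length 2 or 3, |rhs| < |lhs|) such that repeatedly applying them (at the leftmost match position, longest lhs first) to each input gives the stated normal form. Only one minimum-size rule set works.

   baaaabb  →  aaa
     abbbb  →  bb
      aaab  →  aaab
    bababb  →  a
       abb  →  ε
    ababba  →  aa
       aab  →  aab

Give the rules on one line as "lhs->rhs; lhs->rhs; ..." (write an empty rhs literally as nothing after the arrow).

abb->; ba->a

  | baaaabb => aaaabb => aaa
  | abbbb => bb
  | aaab
  | bababb => ababb => aabb => a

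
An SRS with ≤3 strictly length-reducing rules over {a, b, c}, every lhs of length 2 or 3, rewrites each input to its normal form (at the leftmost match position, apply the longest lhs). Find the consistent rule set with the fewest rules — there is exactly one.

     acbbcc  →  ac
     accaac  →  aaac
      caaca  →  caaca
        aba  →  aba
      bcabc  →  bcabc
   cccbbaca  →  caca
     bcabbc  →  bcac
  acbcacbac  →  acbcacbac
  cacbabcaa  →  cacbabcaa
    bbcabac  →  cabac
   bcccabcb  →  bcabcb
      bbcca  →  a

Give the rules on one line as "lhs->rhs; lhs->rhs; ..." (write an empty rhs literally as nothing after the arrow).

  | acbbcc => accc => ac
  | accaac => aaac
  | caaca
  | aba

bb->; cc->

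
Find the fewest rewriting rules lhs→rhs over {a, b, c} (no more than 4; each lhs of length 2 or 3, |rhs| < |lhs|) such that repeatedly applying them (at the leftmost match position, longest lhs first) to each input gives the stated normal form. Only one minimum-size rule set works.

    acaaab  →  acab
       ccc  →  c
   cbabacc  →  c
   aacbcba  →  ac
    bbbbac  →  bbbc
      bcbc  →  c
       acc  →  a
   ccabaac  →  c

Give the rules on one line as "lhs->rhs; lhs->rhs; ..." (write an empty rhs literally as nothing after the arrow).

  | acaaab => acab
  | ccc => c
  | cbabacc => cbacc => ccc => c
  | aacbcba => cbcba => acba => ac

aa->; ba->; cbc->ac; cc->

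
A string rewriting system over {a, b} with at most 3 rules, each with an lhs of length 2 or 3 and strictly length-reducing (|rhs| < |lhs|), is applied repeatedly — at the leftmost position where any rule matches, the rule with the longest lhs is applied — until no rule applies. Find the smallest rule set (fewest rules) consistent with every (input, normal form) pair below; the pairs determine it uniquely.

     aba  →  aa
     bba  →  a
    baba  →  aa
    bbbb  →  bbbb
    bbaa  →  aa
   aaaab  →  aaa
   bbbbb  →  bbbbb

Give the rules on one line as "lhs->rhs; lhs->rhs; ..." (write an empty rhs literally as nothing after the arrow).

  | aba => aa
  | bba => ba => a
  | baba => aba => aa
  | bbbb

aab->a; ba->a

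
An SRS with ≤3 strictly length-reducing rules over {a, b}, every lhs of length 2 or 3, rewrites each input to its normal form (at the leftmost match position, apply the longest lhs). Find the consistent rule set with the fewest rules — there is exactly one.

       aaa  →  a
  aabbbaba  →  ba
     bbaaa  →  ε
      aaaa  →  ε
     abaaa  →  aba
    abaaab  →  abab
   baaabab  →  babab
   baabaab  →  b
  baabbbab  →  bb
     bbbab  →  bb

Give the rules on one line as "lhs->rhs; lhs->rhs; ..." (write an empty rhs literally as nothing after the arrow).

  | aaa => a
  | aabbbaba => bbaba => ba
  | bbaaa => aa => ε
  | aaaa => aa => ε

aa->; aab->; bba->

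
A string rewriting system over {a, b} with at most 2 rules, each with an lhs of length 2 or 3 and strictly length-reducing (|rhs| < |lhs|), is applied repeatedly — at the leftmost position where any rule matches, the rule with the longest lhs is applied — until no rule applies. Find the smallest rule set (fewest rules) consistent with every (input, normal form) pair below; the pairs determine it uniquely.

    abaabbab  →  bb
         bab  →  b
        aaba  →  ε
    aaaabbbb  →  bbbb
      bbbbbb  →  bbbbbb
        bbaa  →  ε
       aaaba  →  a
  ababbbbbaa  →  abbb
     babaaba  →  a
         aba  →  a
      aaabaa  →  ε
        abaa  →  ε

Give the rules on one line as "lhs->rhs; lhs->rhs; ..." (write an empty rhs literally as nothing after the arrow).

aa->; ba->

  | abaabbab => aabbab => bbab => bb
  | bab => b
  | aaba => ba => ε
  | aaaabbbb => aabbbb => bbbb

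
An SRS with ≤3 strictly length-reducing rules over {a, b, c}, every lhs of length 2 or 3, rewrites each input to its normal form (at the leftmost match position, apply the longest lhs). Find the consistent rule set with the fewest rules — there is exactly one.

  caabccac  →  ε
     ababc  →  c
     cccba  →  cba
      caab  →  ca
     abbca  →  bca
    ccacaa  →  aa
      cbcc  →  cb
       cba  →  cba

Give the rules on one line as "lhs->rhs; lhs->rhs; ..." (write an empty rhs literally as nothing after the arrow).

  | caabccac => caccac => ccac => ac => ε
  | ababc => abc => c
  | cccba => cba
  | caab => ca

ab->; ac->; cc->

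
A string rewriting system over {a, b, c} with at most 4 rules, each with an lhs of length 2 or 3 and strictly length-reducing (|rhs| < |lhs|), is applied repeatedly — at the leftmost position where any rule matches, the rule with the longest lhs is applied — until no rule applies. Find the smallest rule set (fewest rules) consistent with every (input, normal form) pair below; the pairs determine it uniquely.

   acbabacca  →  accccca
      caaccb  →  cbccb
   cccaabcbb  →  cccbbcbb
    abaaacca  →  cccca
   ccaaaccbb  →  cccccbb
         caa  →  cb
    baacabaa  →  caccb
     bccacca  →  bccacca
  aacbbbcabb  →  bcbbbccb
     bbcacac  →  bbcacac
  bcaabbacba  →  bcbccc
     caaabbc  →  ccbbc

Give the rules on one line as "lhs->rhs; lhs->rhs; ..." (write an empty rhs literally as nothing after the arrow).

aa->b; ab->c; ba->c; bba->c

  | acbabacca => accbacca => accccca
  | caaccb => cbccb
  | cccaabcbb => cccbbcbb
  | abaaacca => caaacca => cbacca => cccca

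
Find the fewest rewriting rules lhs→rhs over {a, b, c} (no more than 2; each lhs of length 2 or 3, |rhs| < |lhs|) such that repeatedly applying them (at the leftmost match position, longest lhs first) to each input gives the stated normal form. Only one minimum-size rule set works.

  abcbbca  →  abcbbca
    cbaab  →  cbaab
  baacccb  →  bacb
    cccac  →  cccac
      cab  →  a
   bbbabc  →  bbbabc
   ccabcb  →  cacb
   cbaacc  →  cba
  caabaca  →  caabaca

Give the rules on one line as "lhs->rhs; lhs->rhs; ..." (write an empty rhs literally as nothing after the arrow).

acc->; cab->a

  | abcbbca
  | cbaab
  | baacccb => bacb
  | cccac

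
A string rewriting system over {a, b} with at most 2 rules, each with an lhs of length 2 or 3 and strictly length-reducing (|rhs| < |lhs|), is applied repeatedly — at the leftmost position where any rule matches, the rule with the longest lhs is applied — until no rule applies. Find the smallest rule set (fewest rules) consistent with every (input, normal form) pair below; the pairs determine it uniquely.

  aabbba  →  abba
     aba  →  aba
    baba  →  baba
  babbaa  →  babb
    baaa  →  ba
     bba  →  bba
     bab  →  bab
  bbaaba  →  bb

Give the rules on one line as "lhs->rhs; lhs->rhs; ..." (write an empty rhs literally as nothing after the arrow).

aa->; aab->a

  | aabbba => abba
  | aba
  | baba
  | babbaa => babb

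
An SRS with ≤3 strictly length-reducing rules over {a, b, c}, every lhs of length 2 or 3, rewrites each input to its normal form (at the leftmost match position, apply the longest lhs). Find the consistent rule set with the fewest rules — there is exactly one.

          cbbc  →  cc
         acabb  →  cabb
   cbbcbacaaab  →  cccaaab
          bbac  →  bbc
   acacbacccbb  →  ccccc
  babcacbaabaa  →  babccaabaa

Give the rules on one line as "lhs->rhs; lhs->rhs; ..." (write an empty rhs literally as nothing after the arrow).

ac->c; cb->c

  | cbbc => cbc => cc
  | acabb => cabb
  | cbbcbacaaab => cbcbacaaab => ccbacaaab => ccacaaab => cccaaab
  | bbac => bbc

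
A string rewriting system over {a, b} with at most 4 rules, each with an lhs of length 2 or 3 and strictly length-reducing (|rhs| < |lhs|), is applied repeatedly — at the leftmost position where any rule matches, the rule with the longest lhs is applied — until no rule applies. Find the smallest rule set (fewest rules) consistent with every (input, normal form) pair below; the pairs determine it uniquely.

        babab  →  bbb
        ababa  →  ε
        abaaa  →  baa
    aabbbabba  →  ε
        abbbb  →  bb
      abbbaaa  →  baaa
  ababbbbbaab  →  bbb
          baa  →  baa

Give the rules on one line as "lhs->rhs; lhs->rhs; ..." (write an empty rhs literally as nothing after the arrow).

aab->; aba->b; abb->; bba->

  | babab => bbb
  | ababa => bba => ε
  | abaaa => baa
  | aabbbabba => bbabba => bba => ε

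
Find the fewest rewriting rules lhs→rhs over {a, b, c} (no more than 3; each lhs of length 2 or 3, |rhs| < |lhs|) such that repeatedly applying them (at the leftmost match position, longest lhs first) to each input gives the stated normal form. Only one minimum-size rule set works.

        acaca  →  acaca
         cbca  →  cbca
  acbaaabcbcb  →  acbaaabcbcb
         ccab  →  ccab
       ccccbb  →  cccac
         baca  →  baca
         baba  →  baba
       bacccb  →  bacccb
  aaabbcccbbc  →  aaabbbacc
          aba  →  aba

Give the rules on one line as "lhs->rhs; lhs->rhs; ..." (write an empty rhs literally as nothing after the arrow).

bcc->bb; cbb->ac

  | acaca
  | cbca
  | acbaaabcbcb
  | ccab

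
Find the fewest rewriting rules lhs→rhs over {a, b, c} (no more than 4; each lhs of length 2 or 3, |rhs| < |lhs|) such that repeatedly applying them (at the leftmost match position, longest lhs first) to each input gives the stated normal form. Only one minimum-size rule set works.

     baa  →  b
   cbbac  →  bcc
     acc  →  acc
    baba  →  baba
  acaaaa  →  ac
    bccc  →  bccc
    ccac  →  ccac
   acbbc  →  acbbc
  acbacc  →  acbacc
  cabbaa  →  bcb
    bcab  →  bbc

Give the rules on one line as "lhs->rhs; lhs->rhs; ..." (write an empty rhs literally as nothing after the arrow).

aa->; bba->ab; cab->bc

  | baa => b
  | cbbac => cabc => bcc
  | acc
  | baba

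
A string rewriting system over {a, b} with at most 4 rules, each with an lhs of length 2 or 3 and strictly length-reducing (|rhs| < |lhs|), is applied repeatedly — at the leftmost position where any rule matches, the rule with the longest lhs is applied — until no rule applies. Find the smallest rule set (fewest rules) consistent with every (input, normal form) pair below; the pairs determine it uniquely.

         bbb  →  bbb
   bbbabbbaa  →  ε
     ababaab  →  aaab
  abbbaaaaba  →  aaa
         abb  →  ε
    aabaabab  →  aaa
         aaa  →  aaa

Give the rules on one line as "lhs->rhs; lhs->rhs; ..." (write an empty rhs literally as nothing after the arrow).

  | bbb
  | bbbabbbaa => bbbabbaa => bbbabaa => bbbaaa => bbaa => ba => ε
  | ababaab => abaaab => aaab
  | abbbaaaaba => baaaaba => aaaba => aaa

abb->; ba->; bab->ba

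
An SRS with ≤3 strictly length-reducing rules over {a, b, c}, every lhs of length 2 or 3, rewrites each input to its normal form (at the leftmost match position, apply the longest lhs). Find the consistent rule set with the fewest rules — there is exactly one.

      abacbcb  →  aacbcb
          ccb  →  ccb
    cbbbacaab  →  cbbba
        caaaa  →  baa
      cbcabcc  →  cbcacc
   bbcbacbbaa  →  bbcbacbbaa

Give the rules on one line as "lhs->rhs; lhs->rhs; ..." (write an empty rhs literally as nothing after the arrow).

ab->a; caa->b

  | abacbcb => aacbcb
  | ccb
  | cbbbacaab => cbbbabb => cbbbab => cbbba
  | caaaa => baa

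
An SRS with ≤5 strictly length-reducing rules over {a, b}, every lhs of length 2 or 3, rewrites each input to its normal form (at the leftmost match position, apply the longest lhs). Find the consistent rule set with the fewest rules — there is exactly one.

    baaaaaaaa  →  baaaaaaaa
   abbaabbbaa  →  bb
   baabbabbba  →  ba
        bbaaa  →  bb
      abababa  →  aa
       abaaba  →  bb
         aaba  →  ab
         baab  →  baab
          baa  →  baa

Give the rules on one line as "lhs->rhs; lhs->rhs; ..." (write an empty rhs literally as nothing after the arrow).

  | baaaaaaaa
  | abbaabbbaa => baabbbaa => babbaa => bbaa => bba => bb
  | baabbabbba => bababbba => bbbbba => abba => ba
  | bbaaa => bbaa => bba => bb

aba->b; abb->b; bba->bb; bbb->a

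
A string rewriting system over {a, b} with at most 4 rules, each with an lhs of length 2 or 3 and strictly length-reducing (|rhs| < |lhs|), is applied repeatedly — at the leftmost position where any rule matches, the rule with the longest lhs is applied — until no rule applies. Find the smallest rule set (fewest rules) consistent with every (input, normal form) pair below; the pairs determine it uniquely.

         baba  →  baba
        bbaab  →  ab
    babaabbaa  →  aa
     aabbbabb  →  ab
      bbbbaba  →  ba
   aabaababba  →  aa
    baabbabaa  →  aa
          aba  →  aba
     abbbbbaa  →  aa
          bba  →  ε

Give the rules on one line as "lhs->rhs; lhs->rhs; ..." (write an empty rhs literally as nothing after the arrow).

  | baba
  | bbaab => ab
  | babaabbaa => baabbaa => abbaa => aa
  | aabbbabb => abbabb => abb => ab

aab->a; baa->a; bb->b; bba->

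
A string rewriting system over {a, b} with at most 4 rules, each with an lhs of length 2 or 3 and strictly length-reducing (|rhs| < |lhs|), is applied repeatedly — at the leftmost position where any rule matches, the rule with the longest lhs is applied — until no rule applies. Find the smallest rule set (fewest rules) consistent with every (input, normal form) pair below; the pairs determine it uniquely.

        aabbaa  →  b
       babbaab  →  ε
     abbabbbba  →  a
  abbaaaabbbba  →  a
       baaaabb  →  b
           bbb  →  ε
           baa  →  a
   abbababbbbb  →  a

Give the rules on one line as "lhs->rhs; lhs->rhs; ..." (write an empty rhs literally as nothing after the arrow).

aa->b; abb->ba; bb->a; bbb->

  | aabbaa => bbbaa => aa => b
  | babbaab => bbaaab => aaaab => baab => bbb => ε
  | abbabbbba => baabbbba => bbbbbba => bbba => a
  | abbaaaabbbba => baaaaabbbba => bbaaabbbba => aaaabbbba => baabbbba => bbbbbba => bbba => a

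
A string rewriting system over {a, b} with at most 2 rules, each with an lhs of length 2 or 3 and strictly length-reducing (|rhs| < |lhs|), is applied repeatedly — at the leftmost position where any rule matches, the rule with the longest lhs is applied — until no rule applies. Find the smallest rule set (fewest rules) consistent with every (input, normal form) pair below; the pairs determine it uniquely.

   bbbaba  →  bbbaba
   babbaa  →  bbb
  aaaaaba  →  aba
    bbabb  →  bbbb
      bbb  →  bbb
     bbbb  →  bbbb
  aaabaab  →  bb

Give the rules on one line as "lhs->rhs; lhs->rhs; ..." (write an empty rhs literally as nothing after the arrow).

aa->; abb->bb

  | bbbaba
  | babbaa => bbbaa => bbb
  | aaaaaba => aaaba => aba
  | bbabb => bbbb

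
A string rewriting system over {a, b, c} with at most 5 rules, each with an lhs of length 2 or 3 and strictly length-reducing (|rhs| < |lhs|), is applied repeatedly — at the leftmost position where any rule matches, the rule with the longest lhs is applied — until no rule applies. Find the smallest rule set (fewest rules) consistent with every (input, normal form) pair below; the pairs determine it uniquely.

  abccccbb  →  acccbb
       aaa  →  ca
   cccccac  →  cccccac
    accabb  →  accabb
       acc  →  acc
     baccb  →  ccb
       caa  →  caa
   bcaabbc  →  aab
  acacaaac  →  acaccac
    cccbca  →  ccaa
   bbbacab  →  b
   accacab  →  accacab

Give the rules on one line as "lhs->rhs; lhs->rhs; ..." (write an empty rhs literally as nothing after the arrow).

aaa->ca; ba->; bc->; cbc->a

  | abccccbb => acccbb
  | aaa => ca
  | cccccac
  | accabb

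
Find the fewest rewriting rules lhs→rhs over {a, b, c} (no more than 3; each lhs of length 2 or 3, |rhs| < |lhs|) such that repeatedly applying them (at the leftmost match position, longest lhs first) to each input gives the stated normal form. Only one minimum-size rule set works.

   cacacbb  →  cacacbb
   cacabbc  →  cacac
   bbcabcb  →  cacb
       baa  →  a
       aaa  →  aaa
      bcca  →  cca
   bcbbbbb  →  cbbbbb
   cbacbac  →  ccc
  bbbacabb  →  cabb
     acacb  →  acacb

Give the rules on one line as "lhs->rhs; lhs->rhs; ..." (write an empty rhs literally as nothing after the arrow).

ba->; bc->c

  | cacacbb
  | cacabbc => cacabc => cacac
  | bbcabcb => bcabcb => cabcb => cacb
  | baa => a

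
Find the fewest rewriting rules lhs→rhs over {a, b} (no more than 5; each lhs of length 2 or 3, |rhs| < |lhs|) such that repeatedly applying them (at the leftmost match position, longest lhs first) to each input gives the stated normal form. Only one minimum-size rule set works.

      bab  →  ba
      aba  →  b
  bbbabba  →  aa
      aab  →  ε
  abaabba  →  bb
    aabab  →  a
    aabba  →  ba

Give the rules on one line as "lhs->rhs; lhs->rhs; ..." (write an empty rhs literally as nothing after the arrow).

aab->; ab->a; aba->b; bba->aa

  | bab => ba
  | aba => b
  | bbbabba => baabba => bba => aa
  | aab => ε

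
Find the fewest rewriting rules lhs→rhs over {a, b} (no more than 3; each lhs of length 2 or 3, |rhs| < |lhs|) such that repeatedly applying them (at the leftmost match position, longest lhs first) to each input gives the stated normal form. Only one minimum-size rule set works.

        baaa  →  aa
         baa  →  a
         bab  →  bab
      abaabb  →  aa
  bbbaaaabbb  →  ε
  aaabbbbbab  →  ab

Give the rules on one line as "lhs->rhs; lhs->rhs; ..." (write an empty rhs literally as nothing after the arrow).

aaa->b; baa->a; bb->

  | baaa => aa
  | baa => a
  | bab
  | abaabb => aabb => aa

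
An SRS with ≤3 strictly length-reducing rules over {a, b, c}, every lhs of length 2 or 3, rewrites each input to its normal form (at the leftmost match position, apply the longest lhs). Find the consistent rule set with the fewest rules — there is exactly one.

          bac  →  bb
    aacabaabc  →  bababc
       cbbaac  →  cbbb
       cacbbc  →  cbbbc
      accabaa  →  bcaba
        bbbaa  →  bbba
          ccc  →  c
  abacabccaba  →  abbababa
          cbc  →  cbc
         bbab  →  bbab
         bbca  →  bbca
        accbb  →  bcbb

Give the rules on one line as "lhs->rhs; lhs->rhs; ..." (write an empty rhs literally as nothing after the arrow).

  | bac => bb
  | aacabaabc => acabaabc => babaabc => bababc
  | cbbaac => cbbac => cbbb
  | cacbbc => cbbbc

aa->a; ac->b; cc->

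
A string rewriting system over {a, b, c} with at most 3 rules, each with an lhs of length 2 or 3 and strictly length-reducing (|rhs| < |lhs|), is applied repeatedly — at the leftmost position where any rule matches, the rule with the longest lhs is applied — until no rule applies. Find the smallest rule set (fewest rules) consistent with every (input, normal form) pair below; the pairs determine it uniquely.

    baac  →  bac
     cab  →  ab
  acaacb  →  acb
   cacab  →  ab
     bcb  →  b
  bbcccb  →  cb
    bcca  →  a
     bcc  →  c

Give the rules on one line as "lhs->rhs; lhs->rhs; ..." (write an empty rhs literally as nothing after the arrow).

  | baac => bac
  | cab => ab
  | acaacb => aaacb => aacb => acb
  | cacab => acab => aab => ab

aa->a; bc->; ca->a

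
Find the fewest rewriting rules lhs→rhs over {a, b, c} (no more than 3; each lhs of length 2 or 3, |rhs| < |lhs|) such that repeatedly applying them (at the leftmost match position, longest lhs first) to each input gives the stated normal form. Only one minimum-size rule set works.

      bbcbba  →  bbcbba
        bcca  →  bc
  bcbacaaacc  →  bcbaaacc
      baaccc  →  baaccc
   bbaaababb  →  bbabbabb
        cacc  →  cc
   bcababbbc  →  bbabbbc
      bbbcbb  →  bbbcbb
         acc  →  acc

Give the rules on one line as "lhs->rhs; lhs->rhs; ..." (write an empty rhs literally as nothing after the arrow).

  | bbcbba
  | bcca => bc
  | bcbacaaacc => bcbaaacc
  | baaccc

aab->bb; ca->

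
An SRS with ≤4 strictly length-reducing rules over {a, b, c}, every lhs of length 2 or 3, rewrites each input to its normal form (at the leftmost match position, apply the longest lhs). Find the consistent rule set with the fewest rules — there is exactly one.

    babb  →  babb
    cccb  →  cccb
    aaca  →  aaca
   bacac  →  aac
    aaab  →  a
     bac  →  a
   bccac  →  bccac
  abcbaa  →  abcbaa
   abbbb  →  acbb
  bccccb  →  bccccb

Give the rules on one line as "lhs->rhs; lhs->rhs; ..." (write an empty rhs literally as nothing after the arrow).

  | babb
  | cccb
  | aaca
  | bacac => aac

aab->; bac->a; bbb->cb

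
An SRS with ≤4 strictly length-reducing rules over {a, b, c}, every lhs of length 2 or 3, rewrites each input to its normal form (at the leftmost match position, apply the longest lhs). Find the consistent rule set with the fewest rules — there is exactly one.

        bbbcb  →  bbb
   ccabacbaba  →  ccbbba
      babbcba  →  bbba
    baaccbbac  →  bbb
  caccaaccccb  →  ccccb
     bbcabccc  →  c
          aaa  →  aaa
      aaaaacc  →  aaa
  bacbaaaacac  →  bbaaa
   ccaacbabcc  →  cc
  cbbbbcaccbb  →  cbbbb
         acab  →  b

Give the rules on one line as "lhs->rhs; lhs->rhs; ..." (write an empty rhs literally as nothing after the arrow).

  | bbbcb => bbb
  | ccabacbaba => ccbacbaba => ccbbaba => ccbbba
  | babbcba => bbbcba => bbba
  | baaccbbac => bacbbac => bbbac => bbb

ab->b; ac->; bc->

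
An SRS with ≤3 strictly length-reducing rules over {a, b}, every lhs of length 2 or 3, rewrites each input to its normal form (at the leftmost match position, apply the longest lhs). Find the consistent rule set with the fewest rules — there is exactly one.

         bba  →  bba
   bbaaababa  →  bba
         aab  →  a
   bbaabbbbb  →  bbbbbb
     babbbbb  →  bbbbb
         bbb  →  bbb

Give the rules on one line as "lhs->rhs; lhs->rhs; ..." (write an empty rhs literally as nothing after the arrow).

ab->; baa->ba

  | bba
  | bbaaababa => bbaababa => bbababa => bbaba => bba
  | aab => a
  | bbaabbbbb => bbabbbbb => bbbbbb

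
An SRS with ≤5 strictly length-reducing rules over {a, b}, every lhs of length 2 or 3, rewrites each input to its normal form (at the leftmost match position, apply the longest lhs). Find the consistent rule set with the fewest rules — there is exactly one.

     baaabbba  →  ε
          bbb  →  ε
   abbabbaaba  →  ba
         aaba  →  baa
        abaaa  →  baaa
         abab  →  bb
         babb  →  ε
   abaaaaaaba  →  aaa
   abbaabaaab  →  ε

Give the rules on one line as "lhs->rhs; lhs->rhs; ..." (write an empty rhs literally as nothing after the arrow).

aab->ba; ab->b; bba->; bbb->

  | baaabbba => bababba => bbabba => bba => ε
  | bbb => ε
  | abbabbaaba => bbabbaaba => bbaaba => aba => ba
  | aaba => baa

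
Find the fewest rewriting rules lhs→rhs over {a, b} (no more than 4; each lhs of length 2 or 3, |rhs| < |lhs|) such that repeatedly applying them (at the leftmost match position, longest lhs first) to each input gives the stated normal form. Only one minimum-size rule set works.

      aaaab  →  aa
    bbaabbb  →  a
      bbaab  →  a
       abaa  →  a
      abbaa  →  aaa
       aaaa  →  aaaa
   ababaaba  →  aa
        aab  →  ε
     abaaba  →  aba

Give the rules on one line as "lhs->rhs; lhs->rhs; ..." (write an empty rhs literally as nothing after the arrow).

aab->; abb->bb; baa->bb; bb->a

  | aaaab => aa
  | bbaabbb => aaabbb => abb => bb => a
  | bbaab => aaab => a
  | abaa => abb => bb => a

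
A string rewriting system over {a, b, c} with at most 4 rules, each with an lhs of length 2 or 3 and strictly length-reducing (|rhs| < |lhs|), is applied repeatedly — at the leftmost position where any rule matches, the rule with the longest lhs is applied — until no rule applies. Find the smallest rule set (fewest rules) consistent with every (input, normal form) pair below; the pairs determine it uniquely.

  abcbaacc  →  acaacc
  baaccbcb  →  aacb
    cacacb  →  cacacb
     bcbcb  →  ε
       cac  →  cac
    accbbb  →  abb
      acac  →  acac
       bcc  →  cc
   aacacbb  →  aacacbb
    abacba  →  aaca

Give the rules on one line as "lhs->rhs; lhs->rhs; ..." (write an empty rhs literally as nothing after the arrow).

  | abcbaacc => acbaacc => acaacc
  | baaccbcb => aaccbcb => aacb
  | cacacb
  | bcbcb => cbcb => ccb => ε

ba->a; bc->c; ccb->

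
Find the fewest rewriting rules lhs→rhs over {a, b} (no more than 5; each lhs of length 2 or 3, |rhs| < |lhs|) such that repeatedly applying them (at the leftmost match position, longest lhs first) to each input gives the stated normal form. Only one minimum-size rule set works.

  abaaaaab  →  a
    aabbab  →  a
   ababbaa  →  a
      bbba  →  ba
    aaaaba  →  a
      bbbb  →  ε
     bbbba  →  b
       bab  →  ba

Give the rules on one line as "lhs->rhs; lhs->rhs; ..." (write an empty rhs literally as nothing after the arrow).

aa->a; ab->a; bb->; bba->b

  | abaaaaab => aaaaaab => aaaaab => aaaab => aaab => aab => ab => a
  | aabbab => abbab => abab => aab => ab => a
  | ababbaa => aabbaa => abbaa => abaa => aaa => aa => a
  | bbba => ba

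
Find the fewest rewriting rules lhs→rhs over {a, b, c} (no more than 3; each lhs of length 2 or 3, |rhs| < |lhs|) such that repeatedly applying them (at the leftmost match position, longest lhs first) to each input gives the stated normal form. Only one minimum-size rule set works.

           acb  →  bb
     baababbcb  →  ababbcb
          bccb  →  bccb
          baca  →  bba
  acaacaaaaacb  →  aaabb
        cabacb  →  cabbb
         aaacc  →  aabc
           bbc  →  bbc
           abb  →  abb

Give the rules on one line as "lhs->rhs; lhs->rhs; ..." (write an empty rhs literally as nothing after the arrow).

ac->b; baa->a

  | acb => bb
  | baababbcb => ababbcb
  | bccb
  | baca => bba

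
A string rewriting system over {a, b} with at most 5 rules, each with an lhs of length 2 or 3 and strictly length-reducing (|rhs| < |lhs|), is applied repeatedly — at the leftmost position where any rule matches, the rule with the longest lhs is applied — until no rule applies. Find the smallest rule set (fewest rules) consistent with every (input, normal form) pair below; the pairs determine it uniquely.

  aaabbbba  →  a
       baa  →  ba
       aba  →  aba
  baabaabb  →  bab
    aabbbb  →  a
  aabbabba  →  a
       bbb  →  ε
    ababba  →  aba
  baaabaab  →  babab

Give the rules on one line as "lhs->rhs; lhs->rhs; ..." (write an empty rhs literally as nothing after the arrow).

aa->a; abb->; bb->a; bbb->

  | aaabbbba => aabbbba => abbbba => bba => aa => a
  | baa => ba
  | aba
  | baabaabb => babaabb => bababb => bab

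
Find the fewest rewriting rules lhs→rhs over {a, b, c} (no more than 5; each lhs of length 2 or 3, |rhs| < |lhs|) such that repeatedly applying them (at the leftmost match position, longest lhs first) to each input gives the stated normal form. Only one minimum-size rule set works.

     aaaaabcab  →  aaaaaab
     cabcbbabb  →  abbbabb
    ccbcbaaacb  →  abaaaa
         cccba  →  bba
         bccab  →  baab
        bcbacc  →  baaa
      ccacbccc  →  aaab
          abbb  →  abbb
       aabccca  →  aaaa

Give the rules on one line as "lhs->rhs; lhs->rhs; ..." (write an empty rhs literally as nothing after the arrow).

  | aaaaabcab => aaaacbab => aaaaaab
  | cabcbbabb => ccbbbabb => abbbabb
  | ccbcbaaacb => abcbaaacb => cbbaaacb => abaaacb => abaaaa
  | cccba => bba

abc->cb; cb->a; cc->a; ccc->b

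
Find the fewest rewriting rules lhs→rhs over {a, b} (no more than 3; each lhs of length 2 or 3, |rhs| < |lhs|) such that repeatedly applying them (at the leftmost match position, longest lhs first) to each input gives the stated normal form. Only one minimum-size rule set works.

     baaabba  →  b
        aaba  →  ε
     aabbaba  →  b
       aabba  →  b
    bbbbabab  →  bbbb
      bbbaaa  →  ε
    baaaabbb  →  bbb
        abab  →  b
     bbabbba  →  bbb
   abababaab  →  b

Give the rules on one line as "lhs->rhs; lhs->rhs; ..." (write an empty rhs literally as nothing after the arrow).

  | baaabba => aabba => abba => bba => b
  | aaba => aba => ba => ε
  | aabbaba => abbaba => bbaba => bba => b
  | aabba => abba => bba => b

ab->b; ba->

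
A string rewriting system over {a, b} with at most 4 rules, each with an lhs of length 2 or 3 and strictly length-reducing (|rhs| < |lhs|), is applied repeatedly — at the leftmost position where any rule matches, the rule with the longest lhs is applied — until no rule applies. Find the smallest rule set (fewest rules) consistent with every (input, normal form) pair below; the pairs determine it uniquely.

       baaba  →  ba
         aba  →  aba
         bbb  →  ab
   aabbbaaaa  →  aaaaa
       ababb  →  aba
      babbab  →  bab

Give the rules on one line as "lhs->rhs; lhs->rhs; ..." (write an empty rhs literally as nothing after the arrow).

baa->; bb->; bba->; bbb->ab

  | baaba => ba
  | aba
  | bbb => ab
  | aabbbaaaa => aaabaaaa => aaaaa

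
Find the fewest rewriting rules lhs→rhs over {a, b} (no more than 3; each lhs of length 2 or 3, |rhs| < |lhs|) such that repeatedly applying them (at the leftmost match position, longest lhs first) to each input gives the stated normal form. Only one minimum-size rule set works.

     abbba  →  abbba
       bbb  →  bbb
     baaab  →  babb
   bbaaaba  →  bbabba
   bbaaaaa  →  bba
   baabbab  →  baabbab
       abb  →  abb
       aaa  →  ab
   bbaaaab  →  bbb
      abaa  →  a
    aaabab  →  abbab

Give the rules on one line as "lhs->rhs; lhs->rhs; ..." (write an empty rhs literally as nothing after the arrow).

aaa->ab; aba->

  | abbba
  | bbb
  | baaab => babb
  | bbaaaba => bbabba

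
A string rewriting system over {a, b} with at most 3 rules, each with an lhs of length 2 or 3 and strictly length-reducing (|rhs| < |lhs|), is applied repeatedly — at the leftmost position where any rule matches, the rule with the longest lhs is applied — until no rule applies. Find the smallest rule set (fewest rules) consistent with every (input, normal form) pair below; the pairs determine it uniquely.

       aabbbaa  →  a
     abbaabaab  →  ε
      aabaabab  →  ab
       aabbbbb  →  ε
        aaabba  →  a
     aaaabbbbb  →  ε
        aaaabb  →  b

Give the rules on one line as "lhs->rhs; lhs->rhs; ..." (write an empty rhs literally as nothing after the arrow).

  | aabbbaa => bbaa => aaa => a
  | abbaabaab => aaaabaab => aabaab => aab => ε
  | aabaabab => aabab => ab
  | aabbbbb => bbbb => abb => aa => ε

aa->; aab->; bb->a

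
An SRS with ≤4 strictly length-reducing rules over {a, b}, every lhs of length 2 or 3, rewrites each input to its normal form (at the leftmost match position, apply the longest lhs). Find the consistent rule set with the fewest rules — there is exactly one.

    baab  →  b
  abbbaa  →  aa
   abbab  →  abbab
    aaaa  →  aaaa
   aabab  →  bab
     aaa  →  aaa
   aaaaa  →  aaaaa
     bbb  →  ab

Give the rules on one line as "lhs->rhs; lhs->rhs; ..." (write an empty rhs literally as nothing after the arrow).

aab->b; baa->aa; bbb->ab

  | baab => aab => b
  | abbbaa => aabaa => baa => aa
  | abbab
  | aaaa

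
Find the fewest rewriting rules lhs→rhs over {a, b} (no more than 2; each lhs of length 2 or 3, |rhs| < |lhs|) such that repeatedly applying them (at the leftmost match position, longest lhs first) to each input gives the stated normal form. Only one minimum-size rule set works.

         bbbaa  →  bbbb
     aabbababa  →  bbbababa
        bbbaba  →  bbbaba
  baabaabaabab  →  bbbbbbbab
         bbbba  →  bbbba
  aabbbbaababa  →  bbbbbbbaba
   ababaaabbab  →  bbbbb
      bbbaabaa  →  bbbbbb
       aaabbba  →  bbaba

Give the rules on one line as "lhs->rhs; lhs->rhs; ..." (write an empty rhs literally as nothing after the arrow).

aa->b; abb->ba

  | bbbaa => bbbb
  | aabbababa => bbbababa
  | bbbaba
  | baabaabaabab => bbbaabaabab => bbbbbaabab => bbbbbbbab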